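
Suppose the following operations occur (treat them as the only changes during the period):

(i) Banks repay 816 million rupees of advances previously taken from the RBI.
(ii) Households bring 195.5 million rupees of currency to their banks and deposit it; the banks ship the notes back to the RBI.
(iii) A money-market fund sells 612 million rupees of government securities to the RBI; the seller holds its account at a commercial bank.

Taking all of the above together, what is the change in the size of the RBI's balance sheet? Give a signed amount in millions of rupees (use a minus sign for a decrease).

-204 million

Discount-window repayment 816 million rupees: an RBI asset is shed → −816M.
Currency deposit 195.5 million rupees: only the composition of liabilities changes → 0.
Asset purchase (from non-banks) 612 million rupees: an RBI asset is acquired → +612M.
Net: −816 + 0 + 612 = -204 million.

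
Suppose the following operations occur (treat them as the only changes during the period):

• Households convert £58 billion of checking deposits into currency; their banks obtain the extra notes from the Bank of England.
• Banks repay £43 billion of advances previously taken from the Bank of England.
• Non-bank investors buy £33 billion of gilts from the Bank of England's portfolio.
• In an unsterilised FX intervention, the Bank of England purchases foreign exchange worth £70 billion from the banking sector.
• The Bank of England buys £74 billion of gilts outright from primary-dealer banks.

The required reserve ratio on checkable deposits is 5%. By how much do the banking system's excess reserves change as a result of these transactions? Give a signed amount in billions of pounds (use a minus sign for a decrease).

Currency withdrawal £58 billion: reserves −£58B, deposits −£58B.
Discount-window repayment £43 billion: reserves −£43B, deposits 0.
Asset sale (to non-banks) £33 billion: reserves −£33B, deposits −£33B.
FX purchase £70 billion: reserves +£70B, deposits 0.
OMO purchase (from banks) £74 billion: reserves +£74B, deposits 0.
Totals: Δreserves = +£10B, Δdeposits = −£91B.
Δrequired reserves = 5% × −£91B = −£4.55B.
Δexcess reserves = Δreserves − Δrequired = +£10B − (−£4.55B) = +£14.55 billion.

+£14.55 billion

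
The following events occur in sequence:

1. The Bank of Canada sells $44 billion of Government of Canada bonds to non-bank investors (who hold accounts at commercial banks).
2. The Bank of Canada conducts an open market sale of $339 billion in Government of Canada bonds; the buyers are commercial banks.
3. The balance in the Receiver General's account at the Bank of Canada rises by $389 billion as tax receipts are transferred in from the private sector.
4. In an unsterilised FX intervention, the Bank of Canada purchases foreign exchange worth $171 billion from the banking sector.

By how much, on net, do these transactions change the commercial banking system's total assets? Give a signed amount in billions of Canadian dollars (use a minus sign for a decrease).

-$433 billion

Asset sale (to non-banks) $44 billion: bank balance sheets shrink → −$44B.
OMO sale (to banks) $339 billion: just an asset swap on bank balance sheets → 0.
Government account inflow $389 billion: bank balance sheets shrink → −$389B.
FX purchase $171 billion: just an asset swap on bank balance sheets → 0.
Net: −44 + 0 − 389 + 0 = -$433 billion.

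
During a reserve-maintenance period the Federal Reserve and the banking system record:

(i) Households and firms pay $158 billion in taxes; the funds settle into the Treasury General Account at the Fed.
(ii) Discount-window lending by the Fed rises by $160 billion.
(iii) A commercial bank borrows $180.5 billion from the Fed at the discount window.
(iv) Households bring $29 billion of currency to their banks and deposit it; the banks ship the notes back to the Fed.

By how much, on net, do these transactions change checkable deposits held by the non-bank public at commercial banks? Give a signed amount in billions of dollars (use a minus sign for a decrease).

Government account inflow $158 billion: non-bank counterparties' bank balances fall → −$158B.
Discount-window loan $160 billion: the counterparty is a bank, so public deposits are unchanged → 0.
Discount-window loan $180.5 billion: the counterparty is a bank, so public deposits are unchanged → 0.
Currency deposit $29 billion: non-bank counterparties' bank balances rise → +$29B.
Net: −158 + 0 + 0 + 29 = -$129 billion.

-$129 billion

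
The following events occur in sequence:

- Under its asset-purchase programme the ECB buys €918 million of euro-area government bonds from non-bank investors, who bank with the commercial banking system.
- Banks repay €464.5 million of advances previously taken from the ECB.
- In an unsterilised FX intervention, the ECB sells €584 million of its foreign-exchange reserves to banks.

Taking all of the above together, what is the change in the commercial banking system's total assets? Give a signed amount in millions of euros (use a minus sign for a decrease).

+€453.5 million

ECB balance sheet:
  Assets:      Securities +€918M, Loans to banks −€464.5M, Foreign assets −€584M
  Liabilities: Bank reserves −€130.5M
Commercial banking system:
  Assets:      Reserves at CB −€130.5M, Foreign assets +€584M
  Liabilities: Checkable deposits +€918M, Borrowings from CB −€464.5M
Change in total bank assets = +€453.5 million.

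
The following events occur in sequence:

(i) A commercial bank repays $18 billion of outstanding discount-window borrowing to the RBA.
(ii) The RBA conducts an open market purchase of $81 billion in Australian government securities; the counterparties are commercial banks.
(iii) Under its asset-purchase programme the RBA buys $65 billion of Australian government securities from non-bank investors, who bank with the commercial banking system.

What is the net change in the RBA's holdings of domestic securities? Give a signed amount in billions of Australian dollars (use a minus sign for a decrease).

+$146 billion

RBA balance sheet:
  Assets:      Securities +$146B, Loans to banks −$18B
  Liabilities: Bank reserves +$128B
So the change in the RBA's holdings of domestic securities is +$146 billion.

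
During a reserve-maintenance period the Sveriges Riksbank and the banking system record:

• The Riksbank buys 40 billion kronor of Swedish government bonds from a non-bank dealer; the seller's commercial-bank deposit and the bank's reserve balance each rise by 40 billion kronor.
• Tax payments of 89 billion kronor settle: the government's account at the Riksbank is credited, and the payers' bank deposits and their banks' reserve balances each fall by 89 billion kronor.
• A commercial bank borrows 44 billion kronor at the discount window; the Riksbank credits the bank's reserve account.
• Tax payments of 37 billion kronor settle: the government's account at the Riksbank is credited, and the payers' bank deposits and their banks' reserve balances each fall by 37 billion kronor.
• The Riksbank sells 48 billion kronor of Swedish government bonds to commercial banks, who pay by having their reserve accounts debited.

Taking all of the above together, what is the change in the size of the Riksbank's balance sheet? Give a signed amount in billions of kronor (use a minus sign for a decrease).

+36 billion

Riksbank balance sheet:
  Assets:      Securities −8B, Loans to banks +44B
  Liabilities: Bank reserves −90B, Government deposits +126B
Commercial banking system:
  Assets:      Reserves at CB −90B, Securities +48B
  Liabilities: Checkable deposits −86B, Borrowings from CB +44B
Change in total Riksbank assets = +36 billion.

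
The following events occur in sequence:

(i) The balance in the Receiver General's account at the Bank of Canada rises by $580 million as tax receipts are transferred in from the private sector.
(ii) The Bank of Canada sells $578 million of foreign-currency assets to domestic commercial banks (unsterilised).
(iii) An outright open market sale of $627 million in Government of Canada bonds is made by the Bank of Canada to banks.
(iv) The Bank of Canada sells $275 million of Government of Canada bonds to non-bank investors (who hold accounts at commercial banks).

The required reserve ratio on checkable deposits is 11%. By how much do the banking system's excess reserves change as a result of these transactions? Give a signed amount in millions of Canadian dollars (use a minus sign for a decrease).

Government account inflow $580 million: reserves −$580M, deposits −$580M.
FX sale $578 million: reserves −$578M, deposits 0.
OMO sale (to banks) $627 million: reserves −$627M, deposits 0.
Asset sale (to non-banks) $275 million: reserves −$275M, deposits −$275M.
Totals: Δreserves = −$2060M, Δdeposits = −$855M.
Δrequired reserves = 11% × −$855M = −$94.05M.
Δexcess reserves = Δreserves − Δrequired = −$2060M − (−$94.05M) = -$1965.95 million.

-$1965.95 million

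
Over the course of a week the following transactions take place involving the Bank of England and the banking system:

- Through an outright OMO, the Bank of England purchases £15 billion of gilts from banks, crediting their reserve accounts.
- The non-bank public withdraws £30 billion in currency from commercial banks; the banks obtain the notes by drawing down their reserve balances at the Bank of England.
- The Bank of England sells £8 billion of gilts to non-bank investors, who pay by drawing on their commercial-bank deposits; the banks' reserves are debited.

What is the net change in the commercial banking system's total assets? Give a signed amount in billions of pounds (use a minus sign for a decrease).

Bank of England balance sheet:
  Assets:      Securities +£7B
  Liabilities: Bank reserves −£23B, Currency in circulation +£30B
Commercial banking system:
  Assets:      Reserves at CB −£23B, Securities −£15B
  Liabilities: Checkable deposits −£38B
Change in total bank assets = -£38 billion.

-£38 billion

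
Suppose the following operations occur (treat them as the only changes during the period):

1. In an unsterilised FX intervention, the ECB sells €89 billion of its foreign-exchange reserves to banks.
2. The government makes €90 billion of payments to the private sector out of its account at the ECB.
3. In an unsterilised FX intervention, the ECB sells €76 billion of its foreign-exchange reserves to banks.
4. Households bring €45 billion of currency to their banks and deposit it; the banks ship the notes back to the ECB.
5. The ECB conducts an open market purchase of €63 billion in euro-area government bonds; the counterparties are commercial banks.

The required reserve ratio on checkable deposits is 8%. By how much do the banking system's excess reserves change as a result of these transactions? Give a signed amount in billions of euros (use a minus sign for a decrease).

+€22.2 billion

FX sale €89 billion: reserves −€89B, deposits 0.
Government spending €90 billion: reserves +€90B, deposits +€90B.
FX sale €76 billion: reserves −€76B, deposits 0.
Currency deposit €45 billion: reserves +€45B, deposits +€45B.
OMO purchase (from banks) €63 billion: reserves +€63B, deposits 0.
Totals: Δreserves = +€33B, Δdeposits = +€135B.
Δrequired reserves = 8% × +€135B = +€10.8B.
Δexcess reserves = Δreserves − Δrequired = +€33B − (+€10.8B) = +€22.2 billion.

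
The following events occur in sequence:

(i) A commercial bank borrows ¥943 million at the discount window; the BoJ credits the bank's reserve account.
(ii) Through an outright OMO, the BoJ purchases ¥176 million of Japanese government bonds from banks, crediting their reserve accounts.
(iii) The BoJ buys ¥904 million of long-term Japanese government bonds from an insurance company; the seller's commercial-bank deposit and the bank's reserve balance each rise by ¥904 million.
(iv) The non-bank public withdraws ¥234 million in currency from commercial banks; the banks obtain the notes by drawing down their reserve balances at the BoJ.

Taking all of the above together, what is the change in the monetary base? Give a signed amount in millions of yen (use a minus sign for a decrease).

+¥2023 million

BoJ balance sheet:
  Assets:      Securities +¥1080M, Loans to banks +¥943M
  Liabilities: Bank reserves +¥1789M, Currency in circulation +¥234M
Commercial banking system:
  Assets:      Reserves at CB +¥1789M, Securities −¥176M
  Liabilities: Checkable deposits +¥670M, Borrowings from CB +¥943M
Monetary base = currency + reserves: +¥234M + (+¥1789M) = +¥2023 million.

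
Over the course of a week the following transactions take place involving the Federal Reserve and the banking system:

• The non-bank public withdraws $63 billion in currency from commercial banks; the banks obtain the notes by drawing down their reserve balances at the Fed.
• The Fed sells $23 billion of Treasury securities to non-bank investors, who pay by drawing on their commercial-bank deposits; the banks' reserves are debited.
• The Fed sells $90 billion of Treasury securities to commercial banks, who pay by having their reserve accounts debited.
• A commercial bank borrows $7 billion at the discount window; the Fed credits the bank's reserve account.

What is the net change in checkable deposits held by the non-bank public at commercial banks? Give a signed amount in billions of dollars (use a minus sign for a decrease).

-$86 billion

Currency withdrawal $63 billion: non-bank counterparties' bank balances fall → −$63B.
Asset sale (to non-banks) $23 billion: non-bank counterparties' bank balances fall → −$23B.
OMO sale (to banks) $90 billion: the counterparty is a bank, so public deposits are unchanged → 0.
Discount-window loan $7 billion: the counterparty is a bank, so public deposits are unchanged → 0.
Net: −63 − 23 + 0 + 0 = -$86 billion.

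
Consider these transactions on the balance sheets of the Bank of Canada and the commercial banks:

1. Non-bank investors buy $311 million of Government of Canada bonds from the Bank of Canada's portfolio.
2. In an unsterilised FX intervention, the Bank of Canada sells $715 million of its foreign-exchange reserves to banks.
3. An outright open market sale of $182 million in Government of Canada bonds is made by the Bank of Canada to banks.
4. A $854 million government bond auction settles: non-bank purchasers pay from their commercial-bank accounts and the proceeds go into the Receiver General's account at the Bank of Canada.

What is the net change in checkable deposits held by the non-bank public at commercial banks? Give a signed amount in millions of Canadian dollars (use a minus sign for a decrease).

-$1165 million

Asset sale (to non-banks) $311 million: non-bank counterparties' bank balances fall → −$311M.
FX sale $715 million: the counterparty is a bank, so public deposits are unchanged → 0.
OMO sale (to banks) $182 million: the counterparty is a bank, so public deposits are unchanged → 0.
Government account inflow $854 million: non-bank counterparties' bank balances fall → −$854M.
Net: −311 + 0 + 0 − 854 = -$1165 million.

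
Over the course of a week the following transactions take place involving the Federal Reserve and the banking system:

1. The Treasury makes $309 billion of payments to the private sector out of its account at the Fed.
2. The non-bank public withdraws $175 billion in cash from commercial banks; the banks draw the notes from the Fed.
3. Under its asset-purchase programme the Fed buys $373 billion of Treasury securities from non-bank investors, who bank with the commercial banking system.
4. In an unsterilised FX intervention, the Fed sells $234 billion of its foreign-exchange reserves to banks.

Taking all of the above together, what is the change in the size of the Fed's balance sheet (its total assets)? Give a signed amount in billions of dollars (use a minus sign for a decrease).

Fed balance sheet:
  Assets:      Securities +$373B, Foreign assets −$234B
  Liabilities: Bank reserves +$273B, Currency in circulation +$175B, Government deposits −$309B
Change in total Fed assets = +$139 billion.

+$139 billion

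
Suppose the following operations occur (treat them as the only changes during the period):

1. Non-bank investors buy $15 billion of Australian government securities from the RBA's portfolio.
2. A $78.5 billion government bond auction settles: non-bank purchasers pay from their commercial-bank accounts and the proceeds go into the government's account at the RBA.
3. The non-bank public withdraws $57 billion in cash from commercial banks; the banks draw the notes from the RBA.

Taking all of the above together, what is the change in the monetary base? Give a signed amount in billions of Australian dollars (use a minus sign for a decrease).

RBA balance sheet:
  Assets:      Securities −$15B
  Liabilities: Bank reserves −$150.5B, Currency in circulation +$57B, Government deposits +$78.5B
Monetary base = currency + reserves: +$57B + (−$150.5B) = -$93.5 billion.

-$93.5 billion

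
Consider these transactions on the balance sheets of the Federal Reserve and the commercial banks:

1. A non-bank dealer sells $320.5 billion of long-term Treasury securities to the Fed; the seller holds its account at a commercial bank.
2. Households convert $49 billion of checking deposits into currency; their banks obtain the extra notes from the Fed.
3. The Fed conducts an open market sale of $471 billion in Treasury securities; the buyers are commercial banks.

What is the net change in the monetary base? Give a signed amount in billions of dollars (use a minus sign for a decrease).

Asset purchase (from non-banks) $320.5 billion: Fed balance sheet expands → +$320.5B.
Currency withdrawal $49 billion: just a shift between currency and reserves — both are base money → 0.
OMO sale (to banks) $471 billion: Fed balance sheet contracts → −$471B.
Net: 320.5 + 0 − 471 = -$150.5 billion.

-$150.5 billion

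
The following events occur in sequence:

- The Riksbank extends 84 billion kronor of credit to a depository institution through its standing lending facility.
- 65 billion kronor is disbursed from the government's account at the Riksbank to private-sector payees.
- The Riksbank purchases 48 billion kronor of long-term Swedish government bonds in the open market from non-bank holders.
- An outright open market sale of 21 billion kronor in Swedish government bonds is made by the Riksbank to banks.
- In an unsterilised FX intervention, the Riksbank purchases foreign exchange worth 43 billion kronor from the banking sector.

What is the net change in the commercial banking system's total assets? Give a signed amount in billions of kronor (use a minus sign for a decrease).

+197 billion

Discount-window loan 84 billion kronor: bank balance sheets expand → +84B.
Government spending 65 billion kronor: bank balance sheets expand → +65B.
Asset purchase (from non-banks) 48 billion kronor: bank balance sheets expand → +48B.
OMO sale (to banks) 21 billion kronor: just an asset swap on bank balance sheets → 0.
FX purchase 43 billion kronor: just an asset swap on bank balance sheets → 0.
Net: 84 + 65 + 48 + 0 + 0 = +197 billion.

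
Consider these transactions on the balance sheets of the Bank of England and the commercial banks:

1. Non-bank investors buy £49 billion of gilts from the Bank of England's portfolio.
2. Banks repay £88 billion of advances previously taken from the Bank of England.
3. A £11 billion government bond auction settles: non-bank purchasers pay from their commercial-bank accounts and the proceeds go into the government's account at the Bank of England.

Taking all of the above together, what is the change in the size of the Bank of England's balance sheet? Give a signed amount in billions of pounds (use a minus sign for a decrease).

-£137 billion

Asset sale (to non-banks) £49 billion: a Bank of England asset is shed → −£49B.
Discount-window repayment £88 billion: a Bank of England asset is shed → −£88B.
Government account inflow £11 billion: only the composition of liabilities changes → 0.
Net: −49 − 88 + 0 = -£137 billion.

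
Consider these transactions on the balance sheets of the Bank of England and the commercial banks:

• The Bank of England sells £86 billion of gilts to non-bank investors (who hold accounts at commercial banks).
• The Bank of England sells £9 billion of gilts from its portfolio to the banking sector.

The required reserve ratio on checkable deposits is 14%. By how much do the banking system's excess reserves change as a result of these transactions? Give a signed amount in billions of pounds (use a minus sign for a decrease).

-£82.96 billion

Asset sale (to non-banks) £86 billion: reserves −£86B, deposits −£86B.
OMO sale (to banks) £9 billion: reserves −£9B, deposits 0.
Totals: Δreserves = −£95B, Δdeposits = −£86B.
Δrequired reserves = 14% × −£86B = −£12.04B.
Δexcess reserves = Δreserves − Δrequired = −£95B − (−£12.04B) = -£82.96 billion.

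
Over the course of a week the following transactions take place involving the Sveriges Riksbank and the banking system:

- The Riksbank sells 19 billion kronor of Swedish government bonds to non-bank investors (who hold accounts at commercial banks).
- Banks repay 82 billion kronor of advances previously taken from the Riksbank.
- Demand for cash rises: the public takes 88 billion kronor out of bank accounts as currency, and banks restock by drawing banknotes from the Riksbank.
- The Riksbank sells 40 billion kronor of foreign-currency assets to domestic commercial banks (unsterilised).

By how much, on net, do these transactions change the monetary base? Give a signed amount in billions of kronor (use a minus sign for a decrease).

-141 billion

Asset sale (to non-banks) 19 billion kronor: Riksbank balance sheet contracts → −19B.
Discount-window repayment 82 billion kronor: Riksbank balance sheet contracts → −82B.
Currency withdrawal 88 billion kronor: just a shift between currency and reserves — both are base money → 0.
FX sale 40 billion kronor: Riksbank balance sheet contracts → −40B.
Net: −19 − 82 + 0 − 40 = -141 billion.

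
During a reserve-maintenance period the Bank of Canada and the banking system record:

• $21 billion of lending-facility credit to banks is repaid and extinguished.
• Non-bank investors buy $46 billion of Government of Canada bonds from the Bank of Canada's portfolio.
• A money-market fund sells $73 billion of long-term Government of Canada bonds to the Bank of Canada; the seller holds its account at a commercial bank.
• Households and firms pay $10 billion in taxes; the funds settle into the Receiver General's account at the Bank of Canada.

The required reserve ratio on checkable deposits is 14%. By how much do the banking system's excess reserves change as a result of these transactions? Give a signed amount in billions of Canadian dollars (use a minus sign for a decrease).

-$6.38 billion

Discount-window repayment $21 billion: reserves −$21B, deposits 0.
Asset sale (to non-banks) $46 billion: reserves −$46B, deposits −$46B.
Asset purchase (from non-banks) $73 billion: reserves +$73B, deposits +$73B.
Government account inflow $10 billion: reserves −$10B, deposits −$10B.
Totals: Δreserves = −$4B, Δdeposits = +$17B.
Δrequired reserves = 14% × +$17B = +$2.38B.
Δexcess reserves = Δreserves − Δrequired = −$4B − (+$2.38B) = -$6.38 billion.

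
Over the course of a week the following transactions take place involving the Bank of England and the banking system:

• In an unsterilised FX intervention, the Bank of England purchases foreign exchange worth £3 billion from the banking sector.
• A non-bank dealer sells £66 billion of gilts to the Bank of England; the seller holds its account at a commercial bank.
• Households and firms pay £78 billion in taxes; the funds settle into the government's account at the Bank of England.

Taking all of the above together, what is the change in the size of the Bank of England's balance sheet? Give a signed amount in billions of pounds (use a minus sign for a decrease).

FX purchase £3 billion: a Bank of England asset is acquired → +£3B.
Asset purchase (from non-banks) £66 billion: a Bank of England asset is acquired → +£66B.
Government account inflow £78 billion: only the composition of liabilities changes → 0.
Net: 3 + 66 + 0 = +£69 billion.

+£69 billion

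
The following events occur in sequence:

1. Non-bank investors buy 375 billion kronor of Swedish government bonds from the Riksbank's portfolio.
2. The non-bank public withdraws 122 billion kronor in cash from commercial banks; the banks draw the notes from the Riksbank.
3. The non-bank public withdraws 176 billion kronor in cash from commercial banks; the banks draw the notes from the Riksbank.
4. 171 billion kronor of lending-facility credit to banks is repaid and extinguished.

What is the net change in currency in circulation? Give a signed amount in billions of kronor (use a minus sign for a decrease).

+298 billion

Asset sale (to non-banks) 375 billion kronor: no currency enters or leaves circulation → 0.
Currency withdrawal 122 billion kronor: notes leave the central bank → +122B.
Currency withdrawal 176 billion kronor: notes leave the central bank → +176B.
Discount-window repayment 171 billion kronor: no currency enters or leaves circulation → 0.
Net: 0 + 122 + 176 + 0 = +298 billion.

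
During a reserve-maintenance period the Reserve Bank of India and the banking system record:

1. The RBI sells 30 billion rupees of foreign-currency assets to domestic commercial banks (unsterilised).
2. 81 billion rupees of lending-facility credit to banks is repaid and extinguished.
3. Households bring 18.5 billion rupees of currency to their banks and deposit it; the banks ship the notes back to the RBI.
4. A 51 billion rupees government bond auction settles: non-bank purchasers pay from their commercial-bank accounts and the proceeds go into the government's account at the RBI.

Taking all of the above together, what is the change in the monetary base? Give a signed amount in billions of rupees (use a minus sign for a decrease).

-162 billion

FX sale 30 billion rupees: RBI balance sheet contracts → −30B.
Discount-window repayment 81 billion rupees: RBI balance sheet contracts → −81B.
Currency deposit 18.5 billion rupees: just a shift between currency and reserves — both are base money → 0.
Government account inflow 51 billion rupees: reserves shift to a non-base liability → −51B.
Net: −30 − 81 + 0 − 51 = -162 billion.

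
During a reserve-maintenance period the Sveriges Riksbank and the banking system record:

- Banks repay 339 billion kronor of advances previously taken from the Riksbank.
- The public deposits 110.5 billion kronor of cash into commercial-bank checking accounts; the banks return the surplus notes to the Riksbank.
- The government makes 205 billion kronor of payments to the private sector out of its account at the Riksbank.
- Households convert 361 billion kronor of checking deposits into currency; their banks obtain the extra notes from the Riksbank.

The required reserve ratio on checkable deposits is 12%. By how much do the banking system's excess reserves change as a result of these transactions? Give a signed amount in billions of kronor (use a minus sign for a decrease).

-379.04 billion

Discount-window repayment 339 billion kronor: reserves −339B, deposits 0.
Currency deposit 110.5 billion kronor: reserves +110.5B, deposits +110.5B.
Government spending 205 billion kronor: reserves +205B, deposits +205B.
Currency withdrawal 361 billion kronor: reserves −361B, deposits −361B.
Totals: Δreserves = −384.5B, Δdeposits = −45.5B.
Δrequired reserves = 12% × −45.5B = −5.46B.
Δexcess reserves = Δreserves − Δrequired = −384.5B − (−5.46B) = -379.04 billion.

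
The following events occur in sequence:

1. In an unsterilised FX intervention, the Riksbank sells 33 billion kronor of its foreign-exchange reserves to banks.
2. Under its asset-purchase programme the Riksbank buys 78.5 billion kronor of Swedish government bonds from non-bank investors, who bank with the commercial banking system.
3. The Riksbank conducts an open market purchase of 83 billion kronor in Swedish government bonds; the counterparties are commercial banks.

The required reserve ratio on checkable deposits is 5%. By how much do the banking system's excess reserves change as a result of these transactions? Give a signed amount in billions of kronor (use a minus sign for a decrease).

+124.575 billion

FX sale 33 billion kronor: reserves −33B, deposits 0.
Asset purchase (from non-banks) 78.5 billion kronor: reserves +78.5B, deposits +78.5B.
OMO purchase (from banks) 83 billion kronor: reserves +83B, deposits 0.
Totals: Δreserves = +128.5B, Δdeposits = +78.5B.
Δrequired reserves = 5% × +78.5B = +3.925B.
Δexcess reserves = Δreserves − Δrequired = +128.5B − (+3.925B) = +124.575 billion.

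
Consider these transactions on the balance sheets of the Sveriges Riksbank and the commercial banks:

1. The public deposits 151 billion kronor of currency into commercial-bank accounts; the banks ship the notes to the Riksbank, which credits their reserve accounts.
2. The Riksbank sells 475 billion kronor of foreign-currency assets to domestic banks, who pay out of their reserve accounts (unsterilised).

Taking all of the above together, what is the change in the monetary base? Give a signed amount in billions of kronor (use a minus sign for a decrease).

-475 billion

Currency deposit 151 billion kronor: just a shift between currency and reserves — both are base money → 0.
FX sale 475 billion kronor: Riksbank balance sheet contracts → −475B.
Net: 0 − 475 = -475 billion.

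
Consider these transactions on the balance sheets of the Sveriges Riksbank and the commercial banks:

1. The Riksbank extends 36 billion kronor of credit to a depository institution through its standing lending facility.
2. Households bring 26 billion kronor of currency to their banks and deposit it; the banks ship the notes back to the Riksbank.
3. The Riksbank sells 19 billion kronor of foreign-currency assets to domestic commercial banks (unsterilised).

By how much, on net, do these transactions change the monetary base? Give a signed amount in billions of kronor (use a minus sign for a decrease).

Discount-window loan 36 billion kronor: Riksbank balance sheet expands → +36B.
Currency deposit 26 billion kronor: just a shift between currency and reserves — both are base money → 0.
FX sale 19 billion kronor: Riksbank balance sheet contracts → −19B.
Net: 36 + 0 − 19 = +17 billion.

+17 billion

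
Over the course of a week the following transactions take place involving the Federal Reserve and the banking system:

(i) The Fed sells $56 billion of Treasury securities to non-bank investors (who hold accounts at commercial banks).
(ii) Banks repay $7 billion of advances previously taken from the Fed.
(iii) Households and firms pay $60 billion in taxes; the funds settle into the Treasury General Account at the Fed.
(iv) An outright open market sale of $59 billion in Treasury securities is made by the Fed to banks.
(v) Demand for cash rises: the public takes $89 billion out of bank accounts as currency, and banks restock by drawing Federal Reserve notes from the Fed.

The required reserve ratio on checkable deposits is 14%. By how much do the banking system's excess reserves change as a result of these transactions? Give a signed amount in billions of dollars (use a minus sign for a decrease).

Asset sale (to non-banks) $56 billion: reserves −$56B, deposits −$56B.
Discount-window repayment $7 billion: reserves −$7B, deposits 0.
Government account inflow $60 billion: reserves −$60B, deposits −$60B.
OMO sale (to banks) $59 billion: reserves −$59B, deposits 0.
Currency withdrawal $89 billion: reserves −$89B, deposits −$89B.
Totals: Δreserves = −$271B, Δdeposits = −$205B.
Δrequired reserves = 14% × −$205B = −$28.7B.
Δexcess reserves = Δreserves − Δrequired = −$271B − (−$28.7B) = -$242.3 billion.

-$242.3 billion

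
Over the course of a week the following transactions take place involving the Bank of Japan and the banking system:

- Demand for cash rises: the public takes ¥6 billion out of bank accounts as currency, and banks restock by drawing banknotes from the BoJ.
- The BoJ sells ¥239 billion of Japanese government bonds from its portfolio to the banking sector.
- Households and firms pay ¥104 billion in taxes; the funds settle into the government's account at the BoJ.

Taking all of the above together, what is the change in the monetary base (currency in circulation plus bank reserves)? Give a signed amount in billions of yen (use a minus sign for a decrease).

Currency withdrawal ¥6 billion: just a shift between currency and reserves — both are base money → 0.
OMO sale (to banks) ¥239 billion: BoJ balance sheet contracts → −¥239B.
Government account inflow ¥104 billion: reserves shift to a non-base liability → −¥104B.
Net: 0 − 239 − 104 = -¥343 billion.

-¥343 billion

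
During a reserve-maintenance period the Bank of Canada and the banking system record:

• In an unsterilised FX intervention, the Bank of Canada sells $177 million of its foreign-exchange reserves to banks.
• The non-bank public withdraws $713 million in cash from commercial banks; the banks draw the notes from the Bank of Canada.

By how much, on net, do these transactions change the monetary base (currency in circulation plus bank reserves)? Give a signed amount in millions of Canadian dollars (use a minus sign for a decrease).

Bank of Canada balance sheet:
  Assets:      Foreign assets −$177M
  Liabilities: Bank reserves −$890M, Currency in circulation +$713M
Monetary base = currency + reserves: +$713M + (−$890M) = -$177 million.

-$177 million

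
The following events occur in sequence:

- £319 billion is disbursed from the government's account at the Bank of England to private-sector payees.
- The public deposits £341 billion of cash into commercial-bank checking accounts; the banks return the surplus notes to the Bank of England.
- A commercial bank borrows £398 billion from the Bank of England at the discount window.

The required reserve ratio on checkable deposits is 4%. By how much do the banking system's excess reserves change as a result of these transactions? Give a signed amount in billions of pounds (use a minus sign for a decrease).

Government spending £319 billion: reserves +£319B, deposits +£319B.
Currency deposit £341 billion: reserves +£341B, deposits +£341B.
Discount-window loan £398 billion: reserves +£398B, deposits 0.
Totals: Δreserves = +£1058B, Δdeposits = +£660B.
Δrequired reserves = 4% × +£660B = +£26.4B.
Δexcess reserves = Δreserves − Δrequired = +£1058B − (+£26.4B) = +£1031.6 billion.

+£1031.6 billion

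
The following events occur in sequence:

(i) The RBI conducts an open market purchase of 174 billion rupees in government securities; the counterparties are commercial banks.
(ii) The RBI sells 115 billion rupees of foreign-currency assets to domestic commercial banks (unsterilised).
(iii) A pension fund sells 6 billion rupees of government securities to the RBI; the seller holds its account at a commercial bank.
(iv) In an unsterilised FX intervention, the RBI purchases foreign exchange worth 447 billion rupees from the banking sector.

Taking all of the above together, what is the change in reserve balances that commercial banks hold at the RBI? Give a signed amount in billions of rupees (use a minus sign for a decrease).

+512 billion

OMO purchase (from banks) 174 billion rupees: the RBI pays by crediting reserve accounts → +174B.
FX sale 115 billion rupees: the buying banks pay out of their reserve balances → −115B.
Asset purchase (from non-banks) 6 billion rupees: the RBI pays by crediting reserve accounts → +6B.
FX purchase 447 billion rupees: the RBI pays by crediting reserve accounts → +447B.
Net: 174 − 115 + 6 + 447 = +512 billion.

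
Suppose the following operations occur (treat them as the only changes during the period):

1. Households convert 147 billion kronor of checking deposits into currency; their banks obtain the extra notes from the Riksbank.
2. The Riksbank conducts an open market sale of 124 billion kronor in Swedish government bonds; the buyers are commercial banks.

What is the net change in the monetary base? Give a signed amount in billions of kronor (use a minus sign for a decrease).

Riksbank balance sheet:
  Assets:      Securities −124B
  Liabilities: Bank reserves −271B, Currency in circulation +147B
Commercial banking system:
  Assets:      Reserves at CB −271B, Securities +124B
  Liabilities: Checkable deposits −147B
Monetary base = currency + reserves: +147B + (−271B) = -124 billion.

-124 billion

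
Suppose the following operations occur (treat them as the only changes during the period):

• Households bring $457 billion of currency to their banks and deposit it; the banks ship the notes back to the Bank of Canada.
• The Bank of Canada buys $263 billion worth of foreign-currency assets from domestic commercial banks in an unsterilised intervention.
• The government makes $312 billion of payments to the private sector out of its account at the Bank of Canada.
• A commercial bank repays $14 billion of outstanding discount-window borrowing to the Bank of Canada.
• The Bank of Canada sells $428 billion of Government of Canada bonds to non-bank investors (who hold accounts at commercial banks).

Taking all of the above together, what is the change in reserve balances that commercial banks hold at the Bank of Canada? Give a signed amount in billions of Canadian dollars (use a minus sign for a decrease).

+$590 billion

Bank of Canada balance sheet:
  Assets:      Securities −$428B, Loans to banks −$14B, Foreign assets +$263B
  Liabilities: Bank reserves +$590B, Currency in circulation −$457B, Government deposits −$312B
Commercial banking system:
  Assets:      Reserves at CB +$590B, Foreign assets −$263B
  Liabilities: Checkable deposits +$341B, Borrowings from CB −$14B
So the change in reserve balances that commercial banks hold at the Bank of Canada is +$590 billion.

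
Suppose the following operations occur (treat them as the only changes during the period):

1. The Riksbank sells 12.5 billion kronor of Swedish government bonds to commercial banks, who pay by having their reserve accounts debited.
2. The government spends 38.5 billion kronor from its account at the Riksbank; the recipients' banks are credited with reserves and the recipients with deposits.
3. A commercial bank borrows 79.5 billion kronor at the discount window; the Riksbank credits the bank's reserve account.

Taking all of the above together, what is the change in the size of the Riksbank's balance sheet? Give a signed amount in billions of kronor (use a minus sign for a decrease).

+67 billion

OMO sale (to banks) 12.5 billion kronor: a Riksbank asset is shed → −12.5B.
Government spending 38.5 billion kronor: only the composition of liabilities changes → 0.
Discount-window loan 79.5 billion kronor: a Riksbank asset is acquired → +79.5B.
Net: −12.5 + 0 + 79.5 = +67 billion.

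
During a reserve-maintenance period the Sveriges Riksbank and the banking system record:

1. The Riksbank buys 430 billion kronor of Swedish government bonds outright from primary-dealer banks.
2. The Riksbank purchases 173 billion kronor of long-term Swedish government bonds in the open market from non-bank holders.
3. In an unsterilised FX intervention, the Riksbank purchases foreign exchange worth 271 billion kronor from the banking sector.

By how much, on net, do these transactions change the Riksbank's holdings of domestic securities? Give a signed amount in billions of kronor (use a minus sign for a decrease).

+603 billion

Riksbank balance sheet:
  Assets:      Securities +603B, Foreign assets +271B
  Liabilities: Bank reserves +874B
So the change in the Riksbank's holdings of domestic securities is +603 billion.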